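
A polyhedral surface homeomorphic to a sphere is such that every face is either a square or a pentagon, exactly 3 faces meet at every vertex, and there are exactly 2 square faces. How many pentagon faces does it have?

8

Let x be the number of pentagons; then F = 2 + x.
Edge–face incidences: 2E = 4·2 + 5·x = 8 + 5x.
Every vertex has degree 3, so 3V = 2E.
Euler: V − E + F = 2 ⇒ (2E)/3 − E + (2 + x) = 2.
Multiply by 6: 2·(2E) − 3·(2E) + 6·(2 + x) = 12, i.e. 12 + 6x − (8 + 5x) = 12.
Collecting terms: x + 4 = 12, so x = 8.
Then 2E = 8 + 5·8 = 48, so E = 24, V = 2E/3 = 16, F = 2 + 8 = 10.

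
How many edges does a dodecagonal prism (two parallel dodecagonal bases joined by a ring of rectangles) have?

36

A prism on an n-gon has two n-gon bases and n rectangular sides: V = 2·12 = 24, E = 3·12 = 36, F = 12 + 2 = 14.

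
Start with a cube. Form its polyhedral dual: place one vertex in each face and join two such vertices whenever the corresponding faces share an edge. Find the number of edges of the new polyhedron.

The base solid has V = 8, E = 12, F = 6.
The dual swaps V and F and preserves E: V′ = F = 6, E′ = E = 12, F′ = V = 8.

12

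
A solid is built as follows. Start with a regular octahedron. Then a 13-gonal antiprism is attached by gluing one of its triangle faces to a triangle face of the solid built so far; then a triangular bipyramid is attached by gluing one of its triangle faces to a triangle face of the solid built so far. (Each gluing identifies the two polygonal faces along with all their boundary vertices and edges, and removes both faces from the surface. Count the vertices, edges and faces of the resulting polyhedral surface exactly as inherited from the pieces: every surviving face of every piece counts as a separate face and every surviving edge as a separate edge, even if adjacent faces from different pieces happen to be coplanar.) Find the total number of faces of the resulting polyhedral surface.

38

A regular octahedron: V=6, E=12, F=8.
Attach a 13-gonal antiprism (V=26, E=52, F=28) along a 3-gon: merge 3 vertices and 3 edges, delete both glued faces → V=29, E=61, F=34.
Attach a triangular bipyramid (V=5, E=9, F=6) along a 3-gon: merge 3 vertices and 3 edges, delete both glued faces → V=31, E=67, F=38.
Check: V − E + F = 31 − 67 + 38 = 2.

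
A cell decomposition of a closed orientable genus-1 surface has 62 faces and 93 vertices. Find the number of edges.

155

For a closed orientable surface of genus 1, χ = 2 − 2·1 = 0.
E = V + F − (0) = 93 + 62 − (0) = 155.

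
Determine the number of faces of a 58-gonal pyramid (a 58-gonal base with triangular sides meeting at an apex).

A pyramid on an n-gon base has one n-gon and n triangles: V = 58 + 1 = 59, E = 2·58 = 116, F = 58 + 1 = 59.
Check: V − E + F = 59 − 116 + 59 = 2.

59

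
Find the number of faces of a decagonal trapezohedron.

20

The n-trapezohedron (dual of the n-antiprism) has V = 2·10 + 2 = 22, E = 4·10 = 40, F = 2·10 = 20.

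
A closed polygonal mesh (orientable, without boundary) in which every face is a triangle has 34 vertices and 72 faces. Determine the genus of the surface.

2

Every face is a triangle, so 2E = 3·72 = 216, giving E = 108.
χ = V − E + F = 34 − 108 + 72 = -2.
For a closed orientable surface χ = 2 − 2g, so g = (2 − (-2))/2 = 2.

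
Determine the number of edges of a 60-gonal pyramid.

120

A pyramid on an n-gon base has one n-gon and n triangles: V = 60 + 1 = 61, E = 2·60 = 120, F = 60 + 1 = 61.
Check: V − E + F = 61 − 120 + 61 = 2.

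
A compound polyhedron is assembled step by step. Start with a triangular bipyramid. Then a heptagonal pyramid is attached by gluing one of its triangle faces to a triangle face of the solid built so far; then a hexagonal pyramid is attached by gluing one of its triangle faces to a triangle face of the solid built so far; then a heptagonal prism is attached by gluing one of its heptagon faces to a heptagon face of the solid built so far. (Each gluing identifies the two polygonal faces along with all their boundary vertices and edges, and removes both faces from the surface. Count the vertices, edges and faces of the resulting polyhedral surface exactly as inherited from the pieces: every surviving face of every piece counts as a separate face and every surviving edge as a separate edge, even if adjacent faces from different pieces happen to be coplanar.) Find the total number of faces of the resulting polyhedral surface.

24

A triangular bipyramid: V=5, E=9, F=6.
Attach a heptagonal pyramid (V=8, E=14, F=8) along a 3-gon: merge 3 vertices and 3 edges, delete both glued faces → V=10, E=20, F=12.
Attach a hexagonal pyramid (V=7, E=12, F=7) along a 3-gon: merge 3 vertices and 3 edges, delete both glued faces → V=14, E=29, F=17.
Attach a heptagonal prism (V=14, E=21, F=9) along a 7-gon: merge 7 vertices and 7 edges, delete both glued faces → V=21, E=43, F=24.
Check: V − E + F = 21 − 43 + 24 = 2.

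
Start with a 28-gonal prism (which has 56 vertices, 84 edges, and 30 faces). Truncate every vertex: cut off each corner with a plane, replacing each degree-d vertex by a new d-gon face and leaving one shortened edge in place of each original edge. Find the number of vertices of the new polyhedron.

Truncation replaces each original edge-end by a new vertex, so V′ = 2E = 168.
Each original edge survives, and each old vertex of degree d contributes d new edges; summing degrees gives Σd = 2E, so E′ = E + 2E = 3E = 252.
Each original face survives and each original vertex becomes one new face: F′ = F + V = 86.

168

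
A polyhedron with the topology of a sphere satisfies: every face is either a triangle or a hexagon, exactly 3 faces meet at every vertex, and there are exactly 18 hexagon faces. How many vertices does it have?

Let x be the number of triangles; then F = 18 + x.
Edge–face incidences: 2E = 6·18 + 3·x = 108 + 3x.
Every vertex has degree 3, so 3V = 2E.
Euler: V − E + F = 2 ⇒ (2E)/3 − E + (18 + x) = 2.
Multiply by 6: 2·(2E) − 3·(2E) + 6·(18 + x) = 12, i.e. 108 + 6x − (108 + 3x) = 12.
Collecting terms: 3x = 12, so x = 4.
Then 2E = 108 + 3·4 = 120, so E = 60, V = 2E/3 = 40, F = 18 + 4 = 22.

40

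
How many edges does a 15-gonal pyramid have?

30

A pyramid on an n-gon base has one n-gon and n triangles: V = 15 + 1 = 16, E = 2·15 = 30, F = 15 + 1 = 16.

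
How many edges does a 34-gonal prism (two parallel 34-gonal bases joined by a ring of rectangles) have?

A prism on an n-gon has two n-gon bases and n rectangular sides: V = 2·34 = 68, E = 3·34 = 102, F = 34 + 2 = 36.

102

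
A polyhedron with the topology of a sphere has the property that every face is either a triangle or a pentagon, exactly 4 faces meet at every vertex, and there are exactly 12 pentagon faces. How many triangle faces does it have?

20

Let x be the number of triangles; then F = 12 + x.
Edge–face incidences: 2E = 5·12 + 3·x = 60 + 3x.
Every vertex has degree 4, so 4V = 2E.
Euler: V − E + F = 2 ⇒ (2E)/4 − E + (12 + x) = 2.
Multiply by 8: 2·(2E) − 4·(2E) + 8·(12 + x) = 16, i.e. 96 + 8x − 2·(60 + 3x) = 16.
Collecting terms: 2x − 24 = 16, so 2x = 40, so x = 20.
Then 2E = 60 + 3·20 = 120, so E = 60, V = 2E/4 = 30, F = 12 + 20 = 32.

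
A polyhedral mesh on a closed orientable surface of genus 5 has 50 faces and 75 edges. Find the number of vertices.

For a closed orientable surface of genus 5, χ = 2 − 2·5 = -8.
V = -8 + E − F = -8 + 75 − 50 = 17.

17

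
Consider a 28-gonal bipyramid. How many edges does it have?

A bipyramid over an n-gon has 2n triangular faces and n + 2 vertices: V = 28 + 2 = 30, E = 3·28 = 84, F = 2·28 = 56.

84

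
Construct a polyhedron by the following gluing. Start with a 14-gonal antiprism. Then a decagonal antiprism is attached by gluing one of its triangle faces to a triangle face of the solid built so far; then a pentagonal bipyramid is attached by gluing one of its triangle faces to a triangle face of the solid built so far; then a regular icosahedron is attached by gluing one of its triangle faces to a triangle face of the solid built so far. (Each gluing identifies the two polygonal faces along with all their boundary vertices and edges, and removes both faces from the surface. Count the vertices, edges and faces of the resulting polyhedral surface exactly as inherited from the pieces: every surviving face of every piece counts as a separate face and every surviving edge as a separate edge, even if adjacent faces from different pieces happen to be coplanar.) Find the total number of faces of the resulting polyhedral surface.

A 14-gonal antiprism: V=28, E=56, F=30.
Attach a decagonal antiprism (V=20, E=40, F=22) along a 3-gon: merge 3 vertices and 3 edges, delete both glued faces → V=45, E=93, F=50.
Attach a pentagonal bipyramid (V=7, E=15, F=10) along a 3-gon: merge 3 vertices and 3 edges, delete both glued faces → V=49, E=105, F=58.
Attach a regular icosahedron (V=12, E=30, F=20) along a 3-gon: merge 3 vertices and 3 edges, delete both glued faces → V=58, E=132, F=76.
Check: V − E + F = 58 − 132 + 76 = 2.

76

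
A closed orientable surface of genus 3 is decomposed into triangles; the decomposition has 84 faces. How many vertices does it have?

χ = 2 − 2·3 = -4, and every face is a triangle so 3F = 2E.
E = 3·84/2 = 126. Then V = -4 + E − F = -4 + 126 − 84 = 38.

38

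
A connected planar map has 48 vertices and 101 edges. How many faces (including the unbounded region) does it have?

Euler's formula for a connected plane graph: V − E + F = 2, so F = 2 − 48 + 101 = 55.

55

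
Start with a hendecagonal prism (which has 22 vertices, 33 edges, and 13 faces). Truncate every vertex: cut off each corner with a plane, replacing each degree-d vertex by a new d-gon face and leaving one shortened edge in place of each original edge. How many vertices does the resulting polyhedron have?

66

Truncation replaces each original edge-end by a new vertex, so V′ = 2E = 66.
Each original edge survives, and each old vertex of degree d contributes d new edges; summing degrees gives Σd = 2E, so E′ = E + 2E = 3E = 99.
Each original face survives and each original vertex becomes one new face: F′ = F + V = 35.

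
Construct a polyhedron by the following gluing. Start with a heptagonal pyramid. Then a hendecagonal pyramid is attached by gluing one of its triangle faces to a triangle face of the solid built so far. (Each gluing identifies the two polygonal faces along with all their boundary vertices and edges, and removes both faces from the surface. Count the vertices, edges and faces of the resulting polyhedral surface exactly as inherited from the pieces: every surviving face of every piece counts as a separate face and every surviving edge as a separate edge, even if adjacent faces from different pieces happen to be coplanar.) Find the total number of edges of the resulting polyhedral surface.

A heptagonal pyramid: V=8, E=14, F=8.
Attach a hendecagonal pyramid (V=12, E=22, F=12) along a 3-gon: merge 3 vertices and 3 edges, delete both glued faces → V=17, E=33, F=18.
Check: V − E + F = 17 − 33 + 18 = 2.

33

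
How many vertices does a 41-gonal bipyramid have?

43

A bipyramid over an n-gon has 2n triangular faces and n + 2 vertices: V = 41 + 2 = 43, E = 3·41 = 123, F = 2·41 = 82.
Check: V − E + F = 43 − 123 + 82 = 2.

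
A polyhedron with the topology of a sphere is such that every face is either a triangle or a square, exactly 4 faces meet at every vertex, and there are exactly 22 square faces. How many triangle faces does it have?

Let x be the number of triangles; then F = 22 + x.
Edge–face incidences: 2E = 4·22 + 3·x = 88 + 3x.
Every vertex has degree 4, so 4V = 2E.
Euler: V − E + F = 2 ⇒ (2E)/4 − E + (22 + x) = 2.
Multiply by 8: 2·(2E) − 4·(2E) + 8·(22 + x) = 16, i.e. 176 + 8x − 2·(88 + 3x) = 16.
Collecting terms: 2x = 16, so x = 8.
Then 2E = 88 + 3·8 = 112, so E = 56, V = 2E/4 = 28, F = 22 + 8 = 30.

8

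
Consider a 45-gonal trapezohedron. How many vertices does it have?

The n-trapezohedron (dual of the n-antiprism) has V = 2·45 + 2 = 92, E = 4·45 = 180, F = 2·45 = 90.

92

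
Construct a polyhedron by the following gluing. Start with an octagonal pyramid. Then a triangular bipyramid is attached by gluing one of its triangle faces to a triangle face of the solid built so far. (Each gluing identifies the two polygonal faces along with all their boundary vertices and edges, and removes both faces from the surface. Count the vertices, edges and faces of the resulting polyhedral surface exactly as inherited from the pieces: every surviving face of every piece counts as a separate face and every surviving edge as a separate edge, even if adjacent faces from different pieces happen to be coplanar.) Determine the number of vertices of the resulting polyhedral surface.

11

An octagonal pyramid: V=9, E=16, F=9.
Attach a triangular bipyramid (V=5, E=9, F=6) along a 3-gon: merge 3 vertices and 3 edges, delete both glued faces → V=11, E=22, F=13.
Check: V − E + F = 11 − 22 + 13 = 2.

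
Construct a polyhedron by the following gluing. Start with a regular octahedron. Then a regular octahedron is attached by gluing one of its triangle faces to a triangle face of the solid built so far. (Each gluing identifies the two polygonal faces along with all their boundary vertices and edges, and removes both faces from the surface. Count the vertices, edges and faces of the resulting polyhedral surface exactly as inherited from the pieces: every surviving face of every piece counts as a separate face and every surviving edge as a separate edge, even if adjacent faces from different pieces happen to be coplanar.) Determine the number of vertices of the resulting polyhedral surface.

9

A regular octahedron: V=6, E=12, F=8.
Attach a regular octahedron (V=6, E=12, F=8) along a 3-gon: merge 3 vertices and 3 edges, delete both glued faces → V=9, E=21, F=14.
Check: V − E + F = 9 − 21 + 14 = 2.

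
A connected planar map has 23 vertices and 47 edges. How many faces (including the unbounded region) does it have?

26

Euler's formula for a connected plane graph: V − E + F = 2, so F = 2 − 23 + 47 = 26.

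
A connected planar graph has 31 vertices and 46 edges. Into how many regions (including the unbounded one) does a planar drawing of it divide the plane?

Euler's formula for a connected plane graph: V − E + F = 2, so F = 2 − 31 + 46 = 17.

17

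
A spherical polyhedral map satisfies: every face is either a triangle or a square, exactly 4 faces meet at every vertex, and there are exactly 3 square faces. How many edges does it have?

Let x be the number of triangles; then F = 3 + x.
Edge–face incidences: 2E = 4·3 + 3·x = 12 + 3x.
Every vertex has degree 4, so 4V = 2E.
Euler: V − E + F = 2 ⇒ (2E)/4 − E + (3 + x) = 2.
Multiply by 8: 2·(2E) − 4·(2E) + 8·(3 + x) = 16, i.e. 24 + 8x − 2·(12 + 3x) = 16.
Collecting terms: 2x = 16, so x = 8.
Then 2E = 12 + 3·8 = 36, so E = 18, V = 2E/4 = 9, F = 3 + 8 = 11.

18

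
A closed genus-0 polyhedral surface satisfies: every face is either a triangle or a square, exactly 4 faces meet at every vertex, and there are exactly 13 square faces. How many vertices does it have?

19

Let x be the number of triangles; then F = 13 + x.
Edge–face incidences: 2E = 4·13 + 3·x = 52 + 3x.
Every vertex has degree 4, so 4V = 2E.
Euler: V − E + F = 2 ⇒ (2E)/4 − E + (13 + x) = 2.
Multiply by 8: 2·(2E) − 4·(2E) + 8·(13 + x) = 16, i.e. 104 + 8x − 2·(52 + 3x) = 16.
Collecting terms: 2x = 16, so x = 8.
Then 2E = 52 + 3·8 = 76, so E = 38, V = 2E/4 = 19, F = 13 + 8 = 21.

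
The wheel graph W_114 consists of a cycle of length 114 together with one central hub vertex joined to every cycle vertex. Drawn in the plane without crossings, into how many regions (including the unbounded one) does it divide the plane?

115

W_114 has V = 114 + 1 = 115 vertices and E = 2·114 = 228 edges.
By Euler's formula F = 2 − V + E = 2 − 115 + 228 = 115.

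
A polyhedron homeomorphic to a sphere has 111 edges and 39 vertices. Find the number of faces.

Here V − E + F = 2.
F = 2 − V + E = 2 − 39 + 111 = 74.

74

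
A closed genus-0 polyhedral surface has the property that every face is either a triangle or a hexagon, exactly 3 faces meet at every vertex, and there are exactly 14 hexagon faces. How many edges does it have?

48

Let x be the number of triangles; then F = 14 + x.
Edge–face incidences: 2E = 6·14 + 3·x = 84 + 3x.
Every vertex has degree 3, so 3V = 2E.
Euler: V − E + F = 2 ⇒ (2E)/3 − E + (14 + x) = 2.
Multiply by 6: 2·(2E) − 3·(2E) + 6·(14 + x) = 12, i.e. 84 + 6x − (84 + 3x) = 12.
Collecting terms: 3x = 12, so x = 4.
Then 2E = 84 + 3·4 = 96, so E = 48, V = 2E/3 = 32, F = 14 + 4 = 18.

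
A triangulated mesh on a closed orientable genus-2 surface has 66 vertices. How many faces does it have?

136

χ = 2 − 2·2 = -2, and every face is a triangle so 3F = 2E.
V − E + F = -2 with E = 3F/2 gives 66 − (3/2 − 1)·F = -2, so F = 136 and E = 204.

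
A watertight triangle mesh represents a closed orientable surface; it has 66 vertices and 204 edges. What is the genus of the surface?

2

Every face is a triangle and each edge borders two faces, so 3F = 2·204, giving F = 136.
χ = V − E + F = 66 − 204 + 136 = -2.
For a closed orientable surface χ = 2 − 2g, so g = (2 − (-2))/2 = 2.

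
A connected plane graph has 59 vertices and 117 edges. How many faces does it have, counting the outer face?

Euler's formula for a connected plane graph: V − E + F = 2, so F = 2 − 59 + 117 = 60.

60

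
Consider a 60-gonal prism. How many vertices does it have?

A prism on an n-gon has two n-gon bases and n rectangular sides: V = 2·60 = 120, E = 3·60 = 180, F = 60 + 2 = 62.

120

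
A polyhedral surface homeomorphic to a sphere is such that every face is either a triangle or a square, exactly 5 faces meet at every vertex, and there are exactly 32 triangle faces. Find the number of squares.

Let x be the number of squares; then F = 32 + x.
Edge–face incidences: 2E = 3·32 + 4·x = 96 + 4x.
Every vertex has degree 5, so 5V = 2E.
Euler: V − E + F = 2 ⇒ (2E)/5 − E + (32 + x) = 2.
Multiply by 10: 2·(2E) − 5·(2E) + 10·(32 + x) = 20, i.e. 320 + 10x − 3·(96 + 4x) = 20.
Collecting terms: −2x + 32 = 20, so −2x = −12, so x = 6.
Then 2E = 96 + 4·6 = 120, so E = 60, V = 2E/5 = 24, F = 32 + 6 = 38.

6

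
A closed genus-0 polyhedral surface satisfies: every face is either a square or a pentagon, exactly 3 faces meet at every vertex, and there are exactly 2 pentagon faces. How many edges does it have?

15

Let x be the number of squares; then F = 2 + x.
Edge–face incidences: 2E = 5·2 + 4·x = 10 + 4x.
Every vertex has degree 3, so 3V = 2E.
Euler: V − E + F = 2 ⇒ (2E)/3 − E + (2 + x) = 2.
Multiply by 6: 2·(2E) − 3·(2E) + 6·(2 + x) = 12, i.e. 12 + 6x − (10 + 4x) = 12.
Collecting terms: 2x + 2 = 12, so 2x = 10, so x = 5.
Then 2E = 10 + 4·5 = 30, so E = 15, V = 2E/3 = 10, F = 2 + 5 = 7.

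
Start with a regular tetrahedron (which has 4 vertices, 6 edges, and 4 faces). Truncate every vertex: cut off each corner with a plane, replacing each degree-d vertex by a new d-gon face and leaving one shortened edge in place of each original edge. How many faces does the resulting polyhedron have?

8

Truncation replaces each original edge-end by a new vertex, so V′ = 2E = 12.
Each original edge survives, and each old vertex of degree d contributes d new edges; summing degrees gives Σd = 2E, so E′ = E + 2E = 3E = 18.
Each original face survives and each original vertex becomes one new face: F′ = F + V = 8.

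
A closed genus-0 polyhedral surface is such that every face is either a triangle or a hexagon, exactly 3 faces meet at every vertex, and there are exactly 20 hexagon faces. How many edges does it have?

Let x be the number of triangles; then F = 20 + x.
Edge–face incidences: 2E = 6·20 + 3·x = 120 + 3x.
Every vertex has degree 3, so 3V = 2E.
Euler: V − E + F = 2 ⇒ (2E)/3 − E + (20 + x) = 2.
Multiply by 6: 2·(2E) − 3·(2E) + 6·(20 + x) = 12, i.e. 120 + 6x − (120 + 3x) = 12.
Collecting terms: 3x = 12, so x = 4.
Then 2E = 120 + 3·4 = 132, so E = 66, V = 2E/3 = 44, F = 20 + 4 = 24.

66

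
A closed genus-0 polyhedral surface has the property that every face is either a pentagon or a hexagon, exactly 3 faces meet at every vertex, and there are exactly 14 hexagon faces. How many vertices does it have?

Let x be the number of pentagons; then F = 14 + x.
Edge–face incidences: 2E = 6·14 + 5·x = 84 + 5x.
Every vertex has degree 3, so 3V = 2E.
Euler: V − E + F = 2 ⇒ (2E)/3 − E + (14 + x) = 2.
Multiply by 6: 2·(2E) − 3·(2E) + 6·(14 + x) = 12, i.e. 84 + 6x − (84 + 5x) = 12.
Collecting terms: x = 12.
Then 2E = 84 + 5·12 = 144, so E = 72, V = 2E/3 = 48, F = 14 + 12 = 26.

48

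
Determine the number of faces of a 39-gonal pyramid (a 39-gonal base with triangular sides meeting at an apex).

40

A pyramid on an n-gon base has one n-gon and n triangles: V = 39 + 1 = 40, E = 2·39 = 78, F = 39 + 1 = 40.
Check: V − E + F = 40 − 78 + 40 = 2.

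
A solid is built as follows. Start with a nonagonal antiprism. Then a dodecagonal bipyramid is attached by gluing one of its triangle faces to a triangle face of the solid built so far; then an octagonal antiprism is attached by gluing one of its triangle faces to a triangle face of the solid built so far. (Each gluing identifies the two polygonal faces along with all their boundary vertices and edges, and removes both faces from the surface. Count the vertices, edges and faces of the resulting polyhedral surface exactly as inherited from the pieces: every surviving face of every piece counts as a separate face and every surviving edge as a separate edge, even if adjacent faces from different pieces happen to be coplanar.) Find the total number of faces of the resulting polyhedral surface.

58

A nonagonal antiprism: V=18, E=36, F=20.
Attach a dodecagonal bipyramid (V=14, E=36, F=24) along a 3-gon: merge 3 vertices and 3 edges, delete both glued faces → V=29, E=69, F=42.
Attach an octagonal antiprism (V=16, E=32, F=18) along a 3-gon: merge 3 vertices and 3 edges, delete both glued faces → V=42, E=98, F=58.
Check: V − E + F = 42 − 98 + 58 = 2.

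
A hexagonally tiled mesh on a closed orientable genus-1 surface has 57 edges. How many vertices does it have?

χ = 2 − 2·1 = 0, and every face is a hexagon so 6F = 2E.
F = 2E/6 = 19. Then V = 0 + E − F = 0 + 57 − 19 = 38.

38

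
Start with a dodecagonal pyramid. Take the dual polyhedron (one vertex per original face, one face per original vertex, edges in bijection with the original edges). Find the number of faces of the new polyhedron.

13

The base solid has V = 13, E = 24, F = 13.
The dual swaps V and F and preserves E: V′ = F = 13, E′ = E = 24, F′ = V = 13.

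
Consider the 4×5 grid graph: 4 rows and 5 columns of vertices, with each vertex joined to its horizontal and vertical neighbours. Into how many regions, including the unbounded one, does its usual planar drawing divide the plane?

The grid has V = 4·5 = 20 vertices and E = 4·4 + 5·3 = 31 edges.
F = 2 − V + E = 2 − 20 + 31 = 13.

13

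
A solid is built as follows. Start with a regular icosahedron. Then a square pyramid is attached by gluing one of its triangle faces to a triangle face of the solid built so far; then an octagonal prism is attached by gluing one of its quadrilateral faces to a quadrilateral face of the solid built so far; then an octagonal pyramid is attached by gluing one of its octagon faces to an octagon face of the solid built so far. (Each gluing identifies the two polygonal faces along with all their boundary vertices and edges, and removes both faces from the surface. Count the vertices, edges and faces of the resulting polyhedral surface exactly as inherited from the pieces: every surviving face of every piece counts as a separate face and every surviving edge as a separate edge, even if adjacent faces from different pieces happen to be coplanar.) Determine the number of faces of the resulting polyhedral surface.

38

A regular icosahedron: V=12, E=30, F=20.
Attach a square pyramid (V=5, E=8, F=5) along a 3-gon: merge 3 vertices and 3 edges, delete both glued faces → V=14, E=35, F=23.
Attach an octagonal prism (V=16, E=24, F=10) along a 4-gon: merge 4 vertices and 4 edges, delete both glued faces → V=26, E=55, F=31.
Attach an octagonal pyramid (V=9, E=16, F=9) along an 8-gon: merge 8 vertices and 8 edges, delete both glued faces → V=27, E=63, F=38.
Check: V − E + F = 27 − 63 + 38 = 2.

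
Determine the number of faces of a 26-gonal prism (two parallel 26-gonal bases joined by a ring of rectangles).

28

A prism on an n-gon has two n-gon bases and n rectangular sides: V = 2·26 = 52, E = 3·26 = 78, F = 26 + 2 = 28.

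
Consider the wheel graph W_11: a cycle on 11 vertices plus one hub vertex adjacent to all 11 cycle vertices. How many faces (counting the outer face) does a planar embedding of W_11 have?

12

W_11 has V = 11 + 1 = 12 vertices and E = 2·11 = 22 edges.
By Euler's formula F = 2 − V + E = 2 − 12 + 22 = 12.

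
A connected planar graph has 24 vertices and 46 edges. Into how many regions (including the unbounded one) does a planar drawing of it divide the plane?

Euler's formula for a connected plane graph: V − E + F = 2, so F = 2 − 24 + 46 = 24.

24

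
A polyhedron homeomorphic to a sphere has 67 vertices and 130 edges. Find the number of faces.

Here V − E + F = 2.
F = 2 − V + E = 2 − 67 + 130 = 65.

65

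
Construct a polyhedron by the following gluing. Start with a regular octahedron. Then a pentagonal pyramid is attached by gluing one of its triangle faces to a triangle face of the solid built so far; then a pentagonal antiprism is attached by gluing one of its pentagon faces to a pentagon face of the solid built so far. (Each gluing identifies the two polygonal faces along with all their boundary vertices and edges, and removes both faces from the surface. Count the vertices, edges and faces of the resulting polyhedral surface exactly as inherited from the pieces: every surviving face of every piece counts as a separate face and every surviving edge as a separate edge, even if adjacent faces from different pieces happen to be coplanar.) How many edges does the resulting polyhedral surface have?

34

A regular octahedron: V=6, E=12, F=8.
Attach a pentagonal pyramid (V=6, E=10, F=6) along a 3-gon: merge 3 vertices and 3 edges, delete both glued faces → V=9, E=19, F=12.
Attach a pentagonal antiprism (V=10, E=20, F=12) along a 5-gon: merge 5 vertices and 5 edges, delete both glued faces → V=14, E=34, F=22.
Check: V − E + F = 14 − 34 + 22 = 2.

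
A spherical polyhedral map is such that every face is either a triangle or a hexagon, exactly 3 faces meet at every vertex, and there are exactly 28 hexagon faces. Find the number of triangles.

4

Let x be the number of triangles; then F = 28 + x.
Edge–face incidences: 2E = 6·28 + 3·x = 168 + 3x.
Every vertex has degree 3, so 3V = 2E.
Euler: V − E + F = 2 ⇒ (2E)/3 − E + (28 + x) = 2.
Multiply by 6: 2·(2E) − 3·(2E) + 6·(28 + x) = 12, i.e. 168 + 6x − (168 + 3x) = 12.
Collecting terms: 3x = 12, so x = 4.
Then 2E = 168 + 3·4 = 180, so E = 90, V = 2E/3 = 60, F = 28 + 4 = 32.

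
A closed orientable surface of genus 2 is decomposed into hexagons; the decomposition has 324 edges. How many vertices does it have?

χ = 2 − 2·2 = -2, and every face is a hexagon so 6F = 2E.
F = 2E/6 = 108. Then V = -2 + E − F = -2 + 324 − 108 = 214.

214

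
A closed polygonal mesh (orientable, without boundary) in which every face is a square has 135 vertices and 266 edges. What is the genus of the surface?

0

Every face is a square and each edge borders two faces, so 4F = 2·266, giving F = 133.
χ = V − E + F = 135 − 266 + 133 = 2.
For a closed orientable surface χ = 2 − 2g, so g = (2 − (2))/2 = 0.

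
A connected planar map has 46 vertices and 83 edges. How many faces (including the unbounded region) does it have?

Euler's formula for a connected plane graph: V − E + F = 2, so F = 2 − 46 + 83 = 39.

39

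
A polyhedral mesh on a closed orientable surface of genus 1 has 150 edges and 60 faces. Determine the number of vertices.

90

For a closed orientable surface of genus 1, χ = 2 − 2·1 = 0.
V = 0 + E − F = 0 + 150 − 60 = 90.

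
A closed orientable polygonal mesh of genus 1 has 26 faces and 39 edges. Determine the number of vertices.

For a closed orientable surface of genus 1, χ = 2 − 2·1 = 0.
V = 0 + E − F = 0 + 39 − 26 = 13.

13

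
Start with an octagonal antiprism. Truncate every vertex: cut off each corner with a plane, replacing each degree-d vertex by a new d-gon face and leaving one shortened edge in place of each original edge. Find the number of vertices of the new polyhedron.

The base solid has V = 16, E = 32, F = 18.
Truncation replaces each original edge-end by a new vertex, so V′ = 2E = 64.
Each original edge survives, and each old vertex of degree d contributes d new edges; summing degrees gives Σd = 2E, so E′ = E + 2E = 3E = 96.
Each original face survives and each original vertex becomes one new face: F′ = F + V = 34.

64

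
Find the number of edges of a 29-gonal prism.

A prism on an n-gon has two n-gon bases and n rectangular sides: V = 2·29 = 58, E = 3·29 = 87, F = 29 + 2 = 31.
Check: V − E + F = 58 − 87 + 31 = 2.

87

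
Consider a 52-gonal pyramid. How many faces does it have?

A pyramid on an n-gon base has one n-gon and n triangles: V = 52 + 1 = 53, E = 2·52 = 104, F = 52 + 1 = 53.

53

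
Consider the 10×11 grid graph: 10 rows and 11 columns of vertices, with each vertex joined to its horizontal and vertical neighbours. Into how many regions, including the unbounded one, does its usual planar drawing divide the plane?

The grid has V = 10·11 = 110 vertices and E = 10·10 + 11·9 = 199 edges.
F = 2 − V + E = 2 − 110 + 199 = 91.

91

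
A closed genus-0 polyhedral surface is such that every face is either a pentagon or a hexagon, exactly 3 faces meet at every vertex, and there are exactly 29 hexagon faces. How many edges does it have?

117

Let x be the number of pentagons; then F = 29 + x.
Edge–face incidences: 2E = 6·29 + 5·x = 174 + 5x.
Every vertex has degree 3, so 3V = 2E.
Euler: V − E + F = 2 ⇒ (2E)/3 − E + (29 + x) = 2.
Multiply by 6: 2·(2E) − 3·(2E) + 6·(29 + x) = 12, i.e. 174 + 6x − (174 + 5x) = 12.
Collecting terms: x = 12.
Then 2E = 174 + 5·12 = 234, so E = 117, V = 2E/3 = 78, F = 29 + 12 = 41.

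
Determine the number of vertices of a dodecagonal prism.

24

A prism on an n-gon has two n-gon bases and n rectangular sides: V = 2·12 = 24, E = 3·12 = 36, F = 12 + 2 = 14.
Check: V − E + F = 24 − 36 + 14 = 2.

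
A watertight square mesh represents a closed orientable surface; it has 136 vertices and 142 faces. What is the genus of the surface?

4

Every face is a square, so 2E = 4·142 = 568, giving E = 284.
χ = V − E + F = 136 − 284 + 142 = -6.
For a closed orientable surface χ = 2 − 2g, so g = (2 − (-6))/2 = 4.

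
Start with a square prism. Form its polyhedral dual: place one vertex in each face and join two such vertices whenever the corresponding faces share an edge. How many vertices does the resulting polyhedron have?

6

The base solid has V = 8, E = 12, F = 6.
The dual swaps V and F and preserves E: V′ = F = 6, E′ = E = 12, F′ = V = 8.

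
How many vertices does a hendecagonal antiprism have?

22

An antiprism on an n-gon has two n-gon caps and 2n triangles: V = 2·11 = 22, E = 4·11 = 44, F = 2·11 + 2 = 24.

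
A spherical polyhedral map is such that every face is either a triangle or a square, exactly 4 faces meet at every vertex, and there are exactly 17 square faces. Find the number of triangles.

8

Let x be the number of triangles; then F = 17 + x.
Edge–face incidences: 2E = 4·17 + 3·x = 68 + 3x.
Every vertex has degree 4, so 4V = 2E.
Euler: V − E + F = 2 ⇒ (2E)/4 − E + (17 + x) = 2.
Multiply by 8: 2·(2E) − 4·(2E) + 8·(17 + x) = 16, i.e. 136 + 8x − 2·(68 + 3x) = 16.
Collecting terms: 2x = 16, so x = 8.
Then 2E = 68 + 3·8 = 92, so E = 46, V = 2E/4 = 23, F = 17 + 8 = 25.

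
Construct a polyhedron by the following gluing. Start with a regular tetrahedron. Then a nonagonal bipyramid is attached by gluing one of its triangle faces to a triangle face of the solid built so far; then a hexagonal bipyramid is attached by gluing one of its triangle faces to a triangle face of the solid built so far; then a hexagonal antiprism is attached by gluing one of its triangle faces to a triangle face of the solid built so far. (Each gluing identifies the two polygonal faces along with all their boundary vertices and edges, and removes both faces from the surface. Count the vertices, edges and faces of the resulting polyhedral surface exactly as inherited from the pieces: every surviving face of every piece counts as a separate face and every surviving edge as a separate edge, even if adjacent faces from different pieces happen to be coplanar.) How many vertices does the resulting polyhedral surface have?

A regular tetrahedron: V=4, E=6, F=4.
Attach a nonagonal bipyramid (V=11, E=27, F=18) along a 3-gon: merge 3 vertices and 3 edges, delete both glued faces → V=12, E=30, F=20.
Attach a hexagonal bipyramid (V=8, E=18, F=12) along a 3-gon: merge 3 vertices and 3 edges, delete both glued faces → V=17, E=45, F=30.
Attach a hexagonal antiprism (V=12, E=24, F=14) along a 3-gon: merge 3 vertices and 3 edges, delete both glued faces → V=26, E=66, F=42.
Check: V − E + F = 26 − 66 + 42 = 2.

26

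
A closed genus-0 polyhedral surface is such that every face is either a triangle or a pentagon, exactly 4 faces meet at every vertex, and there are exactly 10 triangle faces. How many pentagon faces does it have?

2

Let x be the number of pentagons; then F = 10 + x.
Edge–face incidences: 2E = 3·10 + 5·x = 30 + 5x.
Every vertex has degree 4, so 4V = 2E.
Euler: V − E + F = 2 ⇒ (2E)/4 − E + (10 + x) = 2.
Multiply by 8: 2·(2E) − 4·(2E) + 8·(10 + x) = 16, i.e. 80 + 8x − 2·(30 + 5x) = 16.
Collecting terms: −2x + 20 = 16, so −2x = −4, so x = 2.
Then 2E = 30 + 5·2 = 40, so E = 20, V = 2E/4 = 10, F = 10 + 2 = 12.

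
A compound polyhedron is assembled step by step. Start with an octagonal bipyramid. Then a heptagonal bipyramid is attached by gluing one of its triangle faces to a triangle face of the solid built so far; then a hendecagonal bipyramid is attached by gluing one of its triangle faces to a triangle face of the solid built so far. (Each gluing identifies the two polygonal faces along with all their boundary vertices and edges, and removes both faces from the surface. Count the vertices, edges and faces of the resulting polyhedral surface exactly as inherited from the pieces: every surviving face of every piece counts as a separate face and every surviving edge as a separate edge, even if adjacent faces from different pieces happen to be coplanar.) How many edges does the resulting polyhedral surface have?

An octagonal bipyramid: V=10, E=24, F=16.
Attach a heptagonal bipyramid (V=9, E=21, F=14) along a 3-gon: merge 3 vertices and 3 edges, delete both glued faces → V=16, E=42, F=28.
Attach a hendecagonal bipyramid (V=13, E=33, F=22) along a 3-gon: merge 3 vertices and 3 edges, delete both glued faces → V=26, E=72, F=48.
Check: V − E + F = 26 − 72 + 48 = 2.

72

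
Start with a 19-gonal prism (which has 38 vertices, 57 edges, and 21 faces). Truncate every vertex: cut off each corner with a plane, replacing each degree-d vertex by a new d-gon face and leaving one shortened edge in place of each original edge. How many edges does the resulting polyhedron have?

Truncation replaces each original edge-end by a new vertex, so V′ = 2E = 114.
Each original edge survives, and each old vertex of degree d contributes d new edges; summing degrees gives Σd = 2E, so E′ = E + 2E = 3E = 171.
Each original face survives and each original vertex becomes one new face: F′ = F + V = 59.

171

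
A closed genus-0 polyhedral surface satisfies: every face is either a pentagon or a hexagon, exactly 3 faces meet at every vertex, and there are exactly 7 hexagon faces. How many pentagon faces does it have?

12

Let x be the number of pentagons; then F = 7 + x.
Edge–face incidences: 2E = 6·7 + 5·x = 42 + 5x.
Every vertex has degree 3, so 3V = 2E.
Euler: V − E + F = 2 ⇒ (2E)/3 − E + (7 + x) = 2.
Multiply by 6: 2·(2E) − 3·(2E) + 6·(7 + x) = 12, i.e. 42 + 6x − (42 + 5x) = 12.
Collecting terms: x = 12.
Then 2E = 42 + 5·12 = 102, so E = 51, V = 2E/3 = 34, F = 7 + 12 = 19.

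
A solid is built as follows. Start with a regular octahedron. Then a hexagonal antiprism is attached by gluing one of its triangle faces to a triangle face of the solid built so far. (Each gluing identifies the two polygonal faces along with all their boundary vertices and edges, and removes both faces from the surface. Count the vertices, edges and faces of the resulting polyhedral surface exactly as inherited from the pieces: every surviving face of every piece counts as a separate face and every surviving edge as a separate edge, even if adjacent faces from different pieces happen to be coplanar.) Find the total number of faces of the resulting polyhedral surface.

A regular octahedron: V=6, E=12, F=8.
Attach a hexagonal antiprism (V=12, E=24, F=14) along a 3-gon: merge 3 vertices and 3 edges, delete both glued faces → V=15, E=33, F=20.
Check: V − E + F = 15 − 33 + 20 = 2.

20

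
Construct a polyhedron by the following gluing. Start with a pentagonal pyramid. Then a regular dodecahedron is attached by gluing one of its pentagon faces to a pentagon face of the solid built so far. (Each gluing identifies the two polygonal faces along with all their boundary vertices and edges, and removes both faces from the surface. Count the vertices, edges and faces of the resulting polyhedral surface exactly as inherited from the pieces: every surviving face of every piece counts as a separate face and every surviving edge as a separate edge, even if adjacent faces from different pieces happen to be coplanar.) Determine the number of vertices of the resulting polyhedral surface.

21

A pentagonal pyramid: V=6, E=10, F=6.
Attach a regular dodecahedron (V=20, E=30, F=12) along a 5-gon: merge 5 vertices and 5 edges, delete both glued faces → V=21, E=35, F=16.
Check: V − E + F = 21 − 35 + 16 = 2.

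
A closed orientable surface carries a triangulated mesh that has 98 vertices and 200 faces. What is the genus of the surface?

Every face is a triangle, so 2E = 3·200 = 600, giving E = 300.
χ = V − E + F = 98 − 300 + 200 = -2.
For a closed orientable surface χ = 2 − 2g, so g = (2 − (-2))/2 = 2.

2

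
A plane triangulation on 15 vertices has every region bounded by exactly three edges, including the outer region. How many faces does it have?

In a plane triangulation 3F = 2E and V − E + F = 2, so F = 2V − 4 = 2·15 − 4 = 26.

26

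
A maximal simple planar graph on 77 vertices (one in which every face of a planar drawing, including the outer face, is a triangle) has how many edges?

In a plane triangulation 3F = 2E and V − E + F = 2, so E = 3V − 6 = 3·77 − 6 = 225.

225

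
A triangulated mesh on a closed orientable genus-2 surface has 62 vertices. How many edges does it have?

192

χ = 2 − 2·2 = -2, and every face is a triangle so 3F = 2E.
V − E + F = -2 with E = 3F/2 gives 62 − (3/2 − 1)·F = -2, so F = 128 and E = 192.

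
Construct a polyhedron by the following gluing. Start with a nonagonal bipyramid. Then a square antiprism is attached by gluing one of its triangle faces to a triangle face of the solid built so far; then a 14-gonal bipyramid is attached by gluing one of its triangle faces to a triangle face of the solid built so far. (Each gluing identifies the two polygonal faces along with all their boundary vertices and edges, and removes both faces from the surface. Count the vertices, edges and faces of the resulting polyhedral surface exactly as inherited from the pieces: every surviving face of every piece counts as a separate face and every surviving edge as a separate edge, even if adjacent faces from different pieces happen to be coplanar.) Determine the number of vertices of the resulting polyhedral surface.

A nonagonal bipyramid: V=11, E=27, F=18.
Attach a square antiprism (V=8, E=16, F=10) along a 3-gon: merge 3 vertices and 3 edges, delete both glued faces → V=16, E=40, F=26.
Attach a 14-gonal bipyramid (V=16, E=42, F=28) along a 3-gon: merge 3 vertices and 3 edges, delete both glued faces → V=29, E=79, F=52.
Check: V − E + F = 29 − 79 + 52 = 2.

29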